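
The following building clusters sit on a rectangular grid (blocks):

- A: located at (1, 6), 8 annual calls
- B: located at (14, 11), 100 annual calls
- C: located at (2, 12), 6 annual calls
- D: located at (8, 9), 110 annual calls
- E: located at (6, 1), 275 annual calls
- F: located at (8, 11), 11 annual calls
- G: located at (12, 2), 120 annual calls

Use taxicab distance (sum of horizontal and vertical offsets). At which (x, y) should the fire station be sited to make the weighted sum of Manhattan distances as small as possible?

Manhattan distance separates: Σwᵢ(|x−xᵢ|+|y−yᵢ|) = Σwᵢ|x−xᵢ| + Σwᵢ|y−yᵢ|, so x and y are optimised independently as 1-D weighted medians.
Total weight W = 630; half = 315.
x-coordinate, sorted with cumulative weight:
  x=1 (A, w=8) cum 8
  x=2 (C, w=6) cum 14
  x=6 (E, w=275) cum 289
  x=8 (D, w=110) cum 399  ← median
  x=8 (F, w=11) cum 410
  x=12 (G, w=120) cum 530
  x=14 (B, w=100) cum 630
⇒ x* = 8
y-coordinate, sorted with cumulative weight:
  y=1 (E, w=275) cum 275
  y=2 (G, w=120) cum 395  ← median
  y=6 (A, w=8) cum 403
  y=9 (D, w=110) cum 513
  y=11 (B, w=100) cum 613
  y=11 (F, w=11) cum 624
  y=12 (C, w=6) cum 630
⇒ y* = 2

(8, 2)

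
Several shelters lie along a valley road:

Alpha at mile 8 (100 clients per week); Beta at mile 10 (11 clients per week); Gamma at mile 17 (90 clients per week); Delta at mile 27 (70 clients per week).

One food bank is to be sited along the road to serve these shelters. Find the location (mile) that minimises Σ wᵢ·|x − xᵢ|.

For a sum of weighted absolute distances on a line, the optimum is the weighted median (not the mean). Total weight W = 271; half-weight = 135.5.
Sort by position and accumulate weight:
  mile 8 (Alpha, w=100) → cum 100
  mile 10 (Beta, w=11) → cum 111
  mile 17 (Gamma, w=90) → cum 201  ≥ 135.5 → median here
  mile 27 (Delta, w=70) → cum 271
Optimal location: mile 17.

x = 17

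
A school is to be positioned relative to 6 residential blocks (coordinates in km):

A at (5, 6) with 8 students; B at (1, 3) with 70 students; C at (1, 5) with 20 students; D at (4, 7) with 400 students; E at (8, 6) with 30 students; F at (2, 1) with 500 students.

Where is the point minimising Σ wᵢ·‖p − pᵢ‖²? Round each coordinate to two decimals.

The minimiser of Σwᵢ‖p−pᵢ‖² is the weighted centroid p* = (Σwᵢpᵢ)/(Σwᵢ).
Σwᵢ = 1028.
Σwᵢxᵢ = 8·5 + 70·1 + 20·1 + 400·4 + 30·8 + 500·2 = 2970.
Σwᵢyᵢ = 8·6 + 70·3 + 20·5 + 400·7 + 30·6 + 500·1 = 3838.
x* = 2970/1028 = 2.89, y* = 3838/1028 = 3.73.

(2.89, 3.73)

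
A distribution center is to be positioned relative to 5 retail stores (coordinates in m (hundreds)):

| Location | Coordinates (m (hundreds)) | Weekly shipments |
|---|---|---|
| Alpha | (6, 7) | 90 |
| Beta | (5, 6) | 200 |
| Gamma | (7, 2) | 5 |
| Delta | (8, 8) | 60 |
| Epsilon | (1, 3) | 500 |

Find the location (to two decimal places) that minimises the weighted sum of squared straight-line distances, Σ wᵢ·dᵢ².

(2.99, 4.47)

The minimiser of Σwᵢ‖p−pᵢ‖² is the weighted centroid p* = (Σwᵢpᵢ)/(Σwᵢ).
Σwᵢ = 855.
Σwᵢxᵢ = 90·6 + 200·5 + 5·7 + 60·8 + 500·1 = 2555.
Σwᵢyᵢ = 90·7 + 200·6 + 5·2 + 60·8 + 500·3 = 3820.
x* = 2555/855 = 2.99, y* = 3820/855 = 4.47.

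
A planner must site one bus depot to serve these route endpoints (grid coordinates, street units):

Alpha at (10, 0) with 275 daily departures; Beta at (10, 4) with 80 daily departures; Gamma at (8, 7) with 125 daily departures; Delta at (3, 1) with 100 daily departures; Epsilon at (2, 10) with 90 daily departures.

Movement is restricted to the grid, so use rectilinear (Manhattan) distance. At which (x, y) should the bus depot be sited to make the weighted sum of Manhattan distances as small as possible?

Manhattan distance separates: Σwᵢ(|x−xᵢ|+|y−yᵢ|) = Σwᵢ|x−xᵢ| + Σwᵢ|y−yᵢ|, so x and y are optimised independently as 1-D weighted medians.
Total weight W = 670; half = 335.
x-coordinate, sorted with cumulative weight:
  x=2 (Epsilon, w=90) cum 90
  x=3 (Delta, w=100) cum 190
  x=8 (Gamma, w=125) cum 315
  x=10 (Alpha, w=275) cum 590  ← median
  x=10 (Beta, w=80) cum 670
⇒ x* = 10
y-coordinate, sorted with cumulative weight:
  y=0 (Alpha, w=275) cum 275
  y=1 (Delta, w=100) cum 375  ← median
  y=4 (Beta, w=80) cum 455
  y=7 (Gamma, w=125) cum 580
  y=10 (Epsilon, w=90) cum 670
⇒ y* = 1

(10, 1)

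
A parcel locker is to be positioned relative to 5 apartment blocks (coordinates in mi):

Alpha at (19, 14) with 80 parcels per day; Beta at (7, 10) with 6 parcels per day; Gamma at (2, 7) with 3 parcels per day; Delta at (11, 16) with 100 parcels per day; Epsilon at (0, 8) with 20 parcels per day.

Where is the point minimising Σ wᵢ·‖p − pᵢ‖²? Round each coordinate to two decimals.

The minimiser of Σwᵢ‖p−pᵢ‖² is the weighted centroid p* = (Σwᵢpᵢ)/(Σwᵢ).
Σwᵢ = 209.
Σwᵢxᵢ = 80·19 + 6·7 + 3·2 + 100·11 + 20·0 = 2668.
Σwᵢyᵢ = 80·14 + 6·10 + 3·7 + 100·16 + 20·8 = 2961.
x* = 2668/209 = 12.77, y* = 2961/209 = 14.17.

(12.77, 14.17)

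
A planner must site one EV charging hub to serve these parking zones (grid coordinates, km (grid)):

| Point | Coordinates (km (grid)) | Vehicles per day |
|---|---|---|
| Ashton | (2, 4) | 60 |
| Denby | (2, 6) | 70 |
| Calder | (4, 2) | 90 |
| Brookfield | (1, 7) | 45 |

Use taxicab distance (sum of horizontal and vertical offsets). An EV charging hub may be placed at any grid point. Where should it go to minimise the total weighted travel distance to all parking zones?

(2, 4)

Manhattan distance separates: Σwᵢ(|x−xᵢ|+|y−yᵢ|) = Σwᵢ|x−xᵢ| + Σwᵢ|y−yᵢ|, so x and y are optimised independently as 1-D weighted medians.
Total weight W = 265; half = 132.5.
x-coordinate, sorted with cumulative weight:
  x=1 (Brookfield, w=45) cum 45
  x=2 (Ashton, w=60) cum 105
  x=2 (Denby, w=70) cum 175  ← median
  x=4 (Calder, w=90) cum 265
⇒ x* = 2
y-coordinate, sorted with cumulative weight:
  y=2 (Calder, w=90) cum 90
  y=4 (Ashton, w=60) cum 150  ← median
  y=6 (Denby, w=70) cum 220
  y=7 (Brookfield, w=45) cum 265
⇒ y* = 4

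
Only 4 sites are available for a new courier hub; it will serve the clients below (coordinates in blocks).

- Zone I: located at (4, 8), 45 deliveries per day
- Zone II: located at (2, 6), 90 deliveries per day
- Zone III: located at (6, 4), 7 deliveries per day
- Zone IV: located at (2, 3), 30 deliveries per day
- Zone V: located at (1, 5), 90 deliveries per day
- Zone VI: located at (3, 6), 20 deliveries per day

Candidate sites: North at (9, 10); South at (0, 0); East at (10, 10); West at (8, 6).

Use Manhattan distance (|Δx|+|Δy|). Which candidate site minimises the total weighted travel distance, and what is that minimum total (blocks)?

Total weighted distance at each candidate:
  North (9, 10): total = 3158
  South (0, 0): total = 2200
  East (10, 10): total = 3440
  West (8, 6): total = 1928
Minimum is at West with total 1928 blocks.

West, total 1928 blocks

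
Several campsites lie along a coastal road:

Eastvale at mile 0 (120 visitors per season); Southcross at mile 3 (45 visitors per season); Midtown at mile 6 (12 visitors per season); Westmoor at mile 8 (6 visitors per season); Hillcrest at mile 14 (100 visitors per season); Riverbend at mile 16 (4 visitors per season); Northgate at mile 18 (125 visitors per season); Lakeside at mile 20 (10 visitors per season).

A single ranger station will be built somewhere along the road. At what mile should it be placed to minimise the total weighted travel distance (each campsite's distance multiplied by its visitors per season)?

x = 14

For a sum of weighted absolute distances on a line, the optimum is the weighted median (not the mean). Total weight W = 422; half-weight = 211.
Sort by position and accumulate weight:
  mile 0 (Eastvale, w=120) → cum 120
  mile 3 (Southcross, w=45) → cum 165
  mile 6 (Midtown, w=12) → cum 177
  mile 8 (Westmoor, w=6) → cum 183
  mile 14 (Hillcrest, w=100) → cum 283  ≥ 211 → median here
  mile 16 (Riverbend, w=4) → cum 287
  mile 18 (Northgate, w=125) → cum 412
  mile 20 (Lakeside, w=10) → cum 422
Optimal location: mile 14.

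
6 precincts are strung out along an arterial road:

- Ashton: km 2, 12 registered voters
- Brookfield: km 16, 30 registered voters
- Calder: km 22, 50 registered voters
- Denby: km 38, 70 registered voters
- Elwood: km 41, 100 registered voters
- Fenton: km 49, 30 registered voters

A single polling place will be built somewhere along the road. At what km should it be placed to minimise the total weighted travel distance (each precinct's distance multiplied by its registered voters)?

x = 38

For a sum of weighted absolute distances on a line, the optimum is the weighted median (not the mean). Total weight W = 292; half-weight = 146.
Sort by position and accumulate weight:
  km 2 (Ashton, w=12) → cum 12
  km 16 (Brookfield, w=30) → cum 42
  km 22 (Calder, w=50) → cum 92
  km 38 (Denby, w=70) → cum 162  ≥ 146 → median here
  km 41 (Elwood, w=100) → cum 262
  km 49 (Fenton, w=30) → cum 292
Optimal location: km 38.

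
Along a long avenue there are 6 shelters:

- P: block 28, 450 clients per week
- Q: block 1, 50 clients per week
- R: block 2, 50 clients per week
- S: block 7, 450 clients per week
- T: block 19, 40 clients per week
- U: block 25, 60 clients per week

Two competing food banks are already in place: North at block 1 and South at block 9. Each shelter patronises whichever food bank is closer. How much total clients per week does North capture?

The indifferent point is the midpoint (1+9)/2 = 5; shelters left of it (closer to North at 1) go to North, those right go to South.
  Q at 1 (w=50) → North
  R at 2 (w=50) → North
  S at 7 (w=450) → South
  T at 19 (w=40) → South
  U at 25 (w=60) → South
  P at 28 (w=450) → South
North captures 100; South captures 1000.

100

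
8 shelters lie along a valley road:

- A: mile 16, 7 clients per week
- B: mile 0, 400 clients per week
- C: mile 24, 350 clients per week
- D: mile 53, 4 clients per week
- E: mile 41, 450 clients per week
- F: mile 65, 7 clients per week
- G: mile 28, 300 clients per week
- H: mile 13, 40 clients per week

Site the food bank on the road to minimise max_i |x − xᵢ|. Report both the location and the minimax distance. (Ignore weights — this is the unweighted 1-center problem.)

location 32.5, max distance 32.5

The 1-center on a line is the midpoint of the two extreme points: leftmost at 0, rightmost at 65.
Optimal location = (0 + 65)/2 = 32.5; maximum distance = (65 − 0)/2 = 32.5.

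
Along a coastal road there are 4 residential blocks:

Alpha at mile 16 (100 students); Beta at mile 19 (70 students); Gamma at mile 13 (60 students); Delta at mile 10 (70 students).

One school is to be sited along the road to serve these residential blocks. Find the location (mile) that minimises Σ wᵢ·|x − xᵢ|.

For a sum of weighted absolute distances on a line, the optimum is the weighted median (not the mean). Total weight W = 300; half-weight = 150.
Sort by position and accumulate weight:
  mile 10 (Delta, w=70) → cum 70
  mile 13 (Gamma, w=60) → cum 130
  mile 16 (Alpha, w=100) → cum 230  ≥ 150 → median here
  mile 19 (Beta, w=70) → cum 300
Optimal location: mile 16.

x = 16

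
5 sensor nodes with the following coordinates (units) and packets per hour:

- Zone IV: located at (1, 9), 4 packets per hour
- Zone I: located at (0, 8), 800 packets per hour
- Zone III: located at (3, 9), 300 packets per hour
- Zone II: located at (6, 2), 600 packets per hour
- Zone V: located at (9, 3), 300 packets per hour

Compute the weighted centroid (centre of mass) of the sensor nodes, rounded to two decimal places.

(3.59, 5.61)

The minimiser of Σwᵢ‖p−pᵢ‖² is the weighted centroid p* = (Σwᵢpᵢ)/(Σwᵢ).
Σwᵢ = 2004.
Σwᵢxᵢ = 4·1 + 800·0 + 300·3 + 600·6 + 300·9 = 7204.
Σwᵢyᵢ = 4·9 + 800·8 + 300·9 + 600·2 + 300·3 = 11236.
x* = 7204/2004 = 3.59, y* = 11236/2004 = 5.61.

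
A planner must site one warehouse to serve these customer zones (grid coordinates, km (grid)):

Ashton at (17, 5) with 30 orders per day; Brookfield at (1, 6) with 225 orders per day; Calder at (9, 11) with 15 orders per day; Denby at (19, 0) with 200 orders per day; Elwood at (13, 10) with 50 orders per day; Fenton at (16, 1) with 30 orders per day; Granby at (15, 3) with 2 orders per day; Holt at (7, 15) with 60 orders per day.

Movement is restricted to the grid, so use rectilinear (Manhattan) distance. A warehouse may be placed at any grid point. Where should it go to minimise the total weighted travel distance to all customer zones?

(13, 6)

Manhattan distance separates: Σwᵢ(|x−xᵢ|+|y−yᵢ|) = Σwᵢ|x−xᵢ| + Σwᵢ|y−yᵢ|, so x and y are optimised independently as 1-D weighted medians.
Total weight W = 612; half = 306.
x-coordinate, sorted with cumulative weight:
  x=1 (Brookfield, w=225) cum 225
  x=7 (Holt, w=60) cum 285
  x=9 (Calder, w=15) cum 300
  x=13 (Elwood, w=50) cum 350  ← median
  x=15 (Granby, w=2) cum 352
  x=16 (Fenton, w=30) cum 382
  x=17 (Ashton, w=30) cum 412
  x=19 (Denby, w=200) cum 612
⇒ x* = 13
y-coordinate, sorted with cumulative weight:
  y=0 (Denby, w=200) cum 200
  y=1 (Fenton, w=30) cum 230
  y=3 (Granby, w=2) cum 232
  y=5 (Ashton, w=30) cum 262
  y=6 (Brookfield, w=225) cum 487  ← median
  y=10 (Elwood, w=50) cum 537
  y=11 (Calder, w=15) cum 552
  y=15 (Holt, w=60) cum 612
⇒ y* = 6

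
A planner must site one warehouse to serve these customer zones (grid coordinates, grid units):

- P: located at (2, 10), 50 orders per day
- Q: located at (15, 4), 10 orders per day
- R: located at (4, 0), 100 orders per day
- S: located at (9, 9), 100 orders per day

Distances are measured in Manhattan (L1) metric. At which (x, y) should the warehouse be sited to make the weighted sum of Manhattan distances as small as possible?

(4, 9)

Manhattan distance separates: Σwᵢ(|x−xᵢ|+|y−yᵢ|) = Σwᵢ|x−xᵢ| + Σwᵢ|y−yᵢ|, so x and y are optimised independently as 1-D weighted medians.
Total weight W = 260; half = 130.
x-coordinate, sorted with cumulative weight:
  x=2 (P, w=50) cum 50
  x=4 (R, w=100) cum 150  ← median
  x=9 (S, w=100) cum 250
  x=15 (Q, w=10) cum 260
⇒ x* = 4
y-coordinate, sorted with cumulative weight:
  y=0 (R, w=100) cum 100
  y=4 (Q, w=10) cum 110
  y=9 (S, w=100) cum 210  ← median
  y=10 (P, w=50) cum 260
⇒ y* = 9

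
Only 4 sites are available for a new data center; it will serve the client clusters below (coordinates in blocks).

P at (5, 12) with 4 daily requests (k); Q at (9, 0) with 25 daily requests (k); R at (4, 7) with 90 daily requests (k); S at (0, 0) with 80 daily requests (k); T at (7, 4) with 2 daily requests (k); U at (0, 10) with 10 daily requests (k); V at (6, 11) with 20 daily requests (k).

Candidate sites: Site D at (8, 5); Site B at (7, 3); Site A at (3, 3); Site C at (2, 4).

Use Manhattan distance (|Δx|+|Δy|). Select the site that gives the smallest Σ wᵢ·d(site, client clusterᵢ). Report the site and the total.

Site A, total 1529 blocks

Total weighted distance at each candidate:
  Site D (8, 5): total = 2064
  Site B (7, 3): total = 1921
  Site A (3, 3): total = 1529
  Site C (2, 4): total = 1559
Minimum is at Site A with total 1529 blocks.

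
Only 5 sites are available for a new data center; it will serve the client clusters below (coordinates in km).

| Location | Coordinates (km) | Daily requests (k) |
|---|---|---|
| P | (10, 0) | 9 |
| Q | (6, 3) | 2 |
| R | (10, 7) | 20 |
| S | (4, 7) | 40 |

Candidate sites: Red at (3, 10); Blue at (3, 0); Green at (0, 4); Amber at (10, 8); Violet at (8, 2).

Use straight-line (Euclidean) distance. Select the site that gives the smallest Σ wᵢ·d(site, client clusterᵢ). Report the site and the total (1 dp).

Amber, total 348.1 km

Total weighted distance at each candidate:
  Red (3, 10): total = 403.9
  Blue (3, 0): total = 552.3
  Green (0, 4): total = 517.9
  Amber (10, 8): total = 348.1
  Violet (8, 2): total = 393.8
Minimum is at Amber with total 348.1 km.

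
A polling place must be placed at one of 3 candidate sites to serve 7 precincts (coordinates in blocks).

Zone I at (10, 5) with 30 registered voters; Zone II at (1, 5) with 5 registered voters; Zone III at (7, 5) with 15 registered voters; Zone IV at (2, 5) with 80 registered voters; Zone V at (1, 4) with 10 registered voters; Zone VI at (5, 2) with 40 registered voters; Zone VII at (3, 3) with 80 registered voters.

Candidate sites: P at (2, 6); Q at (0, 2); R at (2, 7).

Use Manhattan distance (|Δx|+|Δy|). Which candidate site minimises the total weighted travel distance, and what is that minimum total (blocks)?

Total weighted distance at each candidate:
  P (2, 6): total = 1080
  Q (0, 2): total = 1510
  R (2, 7): total = 1340
Minimum is at P with total 1080 blocks.

P, total 1080 blocks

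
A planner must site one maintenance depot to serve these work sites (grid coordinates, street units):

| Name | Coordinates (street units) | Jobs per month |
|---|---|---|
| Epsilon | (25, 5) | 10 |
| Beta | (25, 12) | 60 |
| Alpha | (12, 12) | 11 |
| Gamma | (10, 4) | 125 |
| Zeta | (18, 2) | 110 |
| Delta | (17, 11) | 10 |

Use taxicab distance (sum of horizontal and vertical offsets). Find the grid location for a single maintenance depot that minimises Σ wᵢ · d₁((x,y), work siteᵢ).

Manhattan distance separates: Σwᵢ(|x−xᵢ|+|y−yᵢ|) = Σwᵢ|x−xᵢ| + Σwᵢ|y−yᵢ|, so x and y are optimised independently as 1-D weighted medians.
Total weight W = 326; half = 163.
x-coordinate, sorted with cumulative weight:
  x=10 (Gamma, w=125) cum 125
  x=12 (Alpha, w=11) cum 136
  x=17 (Delta, w=10) cum 146
  x=18 (Zeta, w=110) cum 256  ← median
  x=25 (Epsilon, w=10) cum 266
  x=25 (Beta, w=60) cum 326
⇒ x* = 18
y-coordinate, sorted with cumulative weight:
  y=2 (Zeta, w=110) cum 110
  y=4 (Gamma, w=125) cum 235  ← median
  y=5 (Epsilon, w=10) cum 245
  y=11 (Delta, w=10) cum 255
  y=12 (Beta, w=60) cum 315
  y=12 (Alpha, w=11) cum 326
⇒ y* = 4

(18, 4)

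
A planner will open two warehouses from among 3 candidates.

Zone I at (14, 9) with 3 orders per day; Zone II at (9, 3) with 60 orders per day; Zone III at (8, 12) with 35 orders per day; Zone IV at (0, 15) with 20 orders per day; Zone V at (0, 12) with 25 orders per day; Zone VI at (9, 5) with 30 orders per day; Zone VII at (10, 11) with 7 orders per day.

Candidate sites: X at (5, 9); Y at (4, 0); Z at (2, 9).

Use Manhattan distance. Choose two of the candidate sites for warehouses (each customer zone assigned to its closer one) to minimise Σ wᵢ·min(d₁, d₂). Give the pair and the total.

Evaluate every pair (each demand assigned to the nearer of the two):
  {X, Z}: total = 1411
  {X, Y}: total = 1426
  {Y, Z}: total = 1486
Best pair: {X, Z} with total 1411.

{X, Z}, total 1411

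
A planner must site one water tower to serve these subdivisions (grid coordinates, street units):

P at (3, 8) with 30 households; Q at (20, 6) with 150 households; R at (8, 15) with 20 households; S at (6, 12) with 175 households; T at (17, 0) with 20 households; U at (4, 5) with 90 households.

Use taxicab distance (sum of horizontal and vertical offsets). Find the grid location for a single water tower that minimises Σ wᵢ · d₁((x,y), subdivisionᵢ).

Manhattan distance separates: Σwᵢ(|x−xᵢ|+|y−yᵢ|) = Σwᵢ|x−xᵢ| + Σwᵢ|y−yᵢ|, so x and y are optimised independently as 1-D weighted medians.
Total weight W = 485; half = 242.5.
x-coordinate, sorted with cumulative weight:
  x=3 (P, w=30) cum 30
  x=4 (U, w=90) cum 120
  x=6 (S, w=175) cum 295  ← median
  x=8 (R, w=20) cum 315
  x=17 (T, w=20) cum 335
  x=20 (Q, w=150) cum 485
⇒ x* = 6
y-coordinate, sorted with cumulative weight:
  y=0 (T, w=20) cum 20
  y=5 (U, w=90) cum 110
  y=6 (Q, w=150) cum 260  ← median
  y=8 (P, w=30) cum 290
  y=12 (S, w=175) cum 465
  y=15 (R, w=20) cum 485
⇒ y* = 6

(6, 6)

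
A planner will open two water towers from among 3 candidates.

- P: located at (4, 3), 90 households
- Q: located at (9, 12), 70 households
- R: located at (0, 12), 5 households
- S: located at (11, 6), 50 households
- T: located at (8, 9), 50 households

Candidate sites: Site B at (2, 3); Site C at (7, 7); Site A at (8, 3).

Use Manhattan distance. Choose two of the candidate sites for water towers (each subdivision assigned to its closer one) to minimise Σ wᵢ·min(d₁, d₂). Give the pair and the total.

{Site B, Site C}, total 1125

Evaluate every pair (each demand assigned to the nearer of the two):
  {Site B, Site C}: total = 1125
  {Site C, Site A}: total = 1310
  {Site B, Site A}: total = 1535
Best pair: {Site B, Site C} with total 1125.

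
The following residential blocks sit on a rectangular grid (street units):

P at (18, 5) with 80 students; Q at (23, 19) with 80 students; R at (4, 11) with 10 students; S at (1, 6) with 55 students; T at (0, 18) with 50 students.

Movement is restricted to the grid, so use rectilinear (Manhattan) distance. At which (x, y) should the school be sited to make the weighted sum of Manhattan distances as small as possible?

Manhattan distance separates: Σwᵢ(|x−xᵢ|+|y−yᵢ|) = Σwᵢ|x−xᵢ| + Σwᵢ|y−yᵢ|, so x and y are optimised independently as 1-D weighted medians.
Total weight W = 275; half = 137.5.
x-coordinate, sorted with cumulative weight:
  x=0 (T, w=50) cum 50
  x=1 (S, w=55) cum 105
  x=4 (R, w=10) cum 115
  x=18 (P, w=80) cum 195  ← median
  x=23 (Q, w=80) cum 275
⇒ x* = 18
y-coordinate, sorted with cumulative weight:
  y=5 (P, w=80) cum 80
  y=6 (S, w=55) cum 135
  y=11 (R, w=10) cum 145  ← median
  y=18 (T, w=50) cum 195
  y=19 (Q, w=80) cum 275
⇒ y* = 11

(18, 11)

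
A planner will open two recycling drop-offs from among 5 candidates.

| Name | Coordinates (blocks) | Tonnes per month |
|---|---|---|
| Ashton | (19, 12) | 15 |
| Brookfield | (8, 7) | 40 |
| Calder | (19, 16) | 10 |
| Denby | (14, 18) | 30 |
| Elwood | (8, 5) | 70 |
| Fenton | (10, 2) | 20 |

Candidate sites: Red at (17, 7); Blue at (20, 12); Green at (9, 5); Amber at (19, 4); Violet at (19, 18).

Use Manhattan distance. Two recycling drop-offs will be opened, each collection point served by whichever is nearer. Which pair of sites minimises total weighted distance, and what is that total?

{Green, Violet}, total 530

Evaluate every pair (each demand assigned to the nearer of the two):
  {Green, Violet}: total = 530
  {Blue, Green}: total = 695
  {Red, Green}: total = 905
  {Green, Amber}: total = 1050
  {Red, Violet}: total = 1630
  {Red, Blue}: total = 1795
  {Amber, Violet}: total = 1880
  {Red, Amber}: total = 1985
  {Blue, Amber}: total = 2045
  {Blue, Violet}: total = 2595
Best pair: {Green, Violet} with total 530.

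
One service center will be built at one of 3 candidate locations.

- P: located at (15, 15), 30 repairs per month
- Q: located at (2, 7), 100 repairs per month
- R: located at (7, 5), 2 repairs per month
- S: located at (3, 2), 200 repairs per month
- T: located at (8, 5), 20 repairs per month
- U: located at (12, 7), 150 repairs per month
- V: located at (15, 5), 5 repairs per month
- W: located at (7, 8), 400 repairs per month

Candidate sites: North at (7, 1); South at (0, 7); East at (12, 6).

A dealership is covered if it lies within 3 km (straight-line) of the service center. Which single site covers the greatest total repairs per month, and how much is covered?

Coverage radius r = 3 km; a point is covered iff (Δx)²+(Δy)² ≤ 3² = 9.
  North (7, 1): covers {none} → 0
  South (0, 7): covers {Q} → 100
  East (12, 6): covers {U} → 150
Maximum coverage at East: 150 repairs per month.

East, covering 150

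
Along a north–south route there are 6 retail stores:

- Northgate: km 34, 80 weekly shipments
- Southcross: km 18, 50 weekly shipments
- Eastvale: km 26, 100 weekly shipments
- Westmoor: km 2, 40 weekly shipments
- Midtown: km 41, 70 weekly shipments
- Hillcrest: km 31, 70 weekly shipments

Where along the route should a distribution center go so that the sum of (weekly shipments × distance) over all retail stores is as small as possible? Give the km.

For a sum of weighted absolute distances on a line, the optimum is the weighted median (not the mean). Total weight W = 410; half-weight = 205.
Sort by position and accumulate weight:
  km 2 (Westmoor, w=40) → cum 40
  km 18 (Southcross, w=50) → cum 90
  km 26 (Eastvale, w=100) → cum 190
  km 31 (Hillcrest, w=70) → cum 260  ≥ 205 → median here
  km 34 (Northgate, w=80) → cum 340
  km 41 (Midtown, w=70) → cum 410
Optimal location: km 31.

x = 31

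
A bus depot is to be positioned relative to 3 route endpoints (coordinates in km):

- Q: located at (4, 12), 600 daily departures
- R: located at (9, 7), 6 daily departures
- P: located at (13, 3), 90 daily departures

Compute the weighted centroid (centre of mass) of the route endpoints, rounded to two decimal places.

The minimiser of Σwᵢ‖p−pᵢ‖² is the weighted centroid p* = (Σwᵢpᵢ)/(Σwᵢ).
Σwᵢ = 696.
Σwᵢxᵢ = 600·4 + 6·9 + 90·13 = 3624.
Σwᵢyᵢ = 600·12 + 6·7 + 90·3 = 7512.
x* = 3624/696 = 5.21, y* = 7512/696 = 10.79.

(5.21, 10.79)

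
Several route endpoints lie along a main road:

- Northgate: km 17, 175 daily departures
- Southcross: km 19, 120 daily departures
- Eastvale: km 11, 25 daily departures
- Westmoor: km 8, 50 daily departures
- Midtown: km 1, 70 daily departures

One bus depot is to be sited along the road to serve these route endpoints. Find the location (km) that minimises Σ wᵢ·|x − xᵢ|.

For a sum of weighted absolute distances on a line, the optimum is the weighted median (not the mean). Total weight W = 440; half-weight = 220.
Sort by position and accumulate weight:
  km 1 (Midtown, w=70) → cum 70
  km 8 (Westmoor, w=50) → cum 120
  km 11 (Eastvale, w=25) → cum 145
  km 17 (Northgate, w=175) → cum 320  ≥ 220 → median here
  km 19 (Southcross, w=120) → cum 440
Optimal location: km 17.

x = 17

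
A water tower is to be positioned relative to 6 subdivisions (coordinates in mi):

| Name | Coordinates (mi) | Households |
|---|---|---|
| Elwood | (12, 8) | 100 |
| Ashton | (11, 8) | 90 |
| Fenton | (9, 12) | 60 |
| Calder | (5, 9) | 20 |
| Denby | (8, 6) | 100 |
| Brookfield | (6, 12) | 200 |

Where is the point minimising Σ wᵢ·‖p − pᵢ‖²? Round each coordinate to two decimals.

The minimiser of Σwᵢ‖p−pᵢ‖² is the weighted centroid p* = (Σwᵢpᵢ)/(Σwᵢ).
Σwᵢ = 570.
Σwᵢxᵢ = 100·12 + 90·11 + 60·9 + 20·5 + 100·8 + 200·6 = 4830.
Σwᵢyᵢ = 100·8 + 90·8 + 60·12 + 20·9 + 100·6 + 200·12 = 5420.
x* = 4830/570 = 8.47, y* = 5420/570 = 9.51.

(8.47, 9.51)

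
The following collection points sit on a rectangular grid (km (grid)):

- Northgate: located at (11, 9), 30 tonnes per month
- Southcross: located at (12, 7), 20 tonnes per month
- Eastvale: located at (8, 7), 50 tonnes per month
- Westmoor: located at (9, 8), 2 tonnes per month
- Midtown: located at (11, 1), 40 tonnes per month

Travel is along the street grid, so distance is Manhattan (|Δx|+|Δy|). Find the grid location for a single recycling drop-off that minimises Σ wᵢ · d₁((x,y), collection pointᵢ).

Manhattan distance separates: Σwᵢ(|x−xᵢ|+|y−yᵢ|) = Σwᵢ|x−xᵢ| + Σwᵢ|y−yᵢ|, so x and y are optimised independently as 1-D weighted medians.
Total weight W = 142; half = 71.
x-coordinate, sorted with cumulative weight:
  x=8 (Eastvale, w=50) cum 50
  x=9 (Westmoor, w=2) cum 52
  x=11 (Northgate, w=30) cum 82  ← median
  x=11 (Midtown, w=40) cum 122
  x=12 (Southcross, w=20) cum 142
⇒ x* = 11
y-coordinate, sorted with cumulative weight:
  y=1 (Midtown, w=40) cum 40
  y=7 (Southcross, w=20) cum 60
  y=7 (Eastvale, w=50) cum 110  ← median
  y=8 (Westmoor, w=2) cum 112
  y=9 (Northgate, w=30) cum 142
⇒ y* = 7

(11, 7)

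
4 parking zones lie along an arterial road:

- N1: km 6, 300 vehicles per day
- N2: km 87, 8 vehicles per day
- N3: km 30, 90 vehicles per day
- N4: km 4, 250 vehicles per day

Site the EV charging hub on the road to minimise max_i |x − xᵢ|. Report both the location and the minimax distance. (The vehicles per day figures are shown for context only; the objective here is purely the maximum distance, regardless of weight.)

The 1-center on a line is the midpoint of the two extreme points: leftmost at 4, rightmost at 87.
Optimal location = (4 + 87)/2 = 45.5; maximum distance = (87 − 4)/2 = 41.5.

location 45.5, max distance 41.5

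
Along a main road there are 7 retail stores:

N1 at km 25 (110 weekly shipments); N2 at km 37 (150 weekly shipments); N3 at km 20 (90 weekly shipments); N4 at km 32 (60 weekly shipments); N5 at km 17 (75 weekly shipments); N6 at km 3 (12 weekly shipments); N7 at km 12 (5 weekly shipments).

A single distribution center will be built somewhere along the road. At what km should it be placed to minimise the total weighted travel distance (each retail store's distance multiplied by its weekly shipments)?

For a sum of weighted absolute distances on a line, the optimum is the weighted median (not the mean). Total weight W = 502; half-weight = 251.
Sort by position and accumulate weight:
  km 3 (N6, w=12) → cum 12
  km 12 (N7, w=5) → cum 17
  km 17 (N5, w=75) → cum 92
  km 20 (N3, w=90) → cum 182
  km 25 (N1, w=110) → cum 292  ≥ 251 → median here
  km 32 (N4, w=60) → cum 352
  km 37 (N2, w=150) → cum 502
Optimal location: km 25.

x = 25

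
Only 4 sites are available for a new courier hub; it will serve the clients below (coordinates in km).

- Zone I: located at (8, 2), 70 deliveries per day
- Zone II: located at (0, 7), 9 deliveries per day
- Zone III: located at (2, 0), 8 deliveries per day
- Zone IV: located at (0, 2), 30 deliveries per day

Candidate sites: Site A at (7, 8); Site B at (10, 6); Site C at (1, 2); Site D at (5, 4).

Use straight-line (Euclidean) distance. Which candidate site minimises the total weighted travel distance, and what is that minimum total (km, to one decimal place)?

Site D, total 506.4 km

Total weighted distance at each candidate:
  Site A (7, 8): total = 841.5
  Site B (10, 6): total = 806.6
  Site C (1, 2): total = 583.8
  Site D (5, 4): total = 506.4
Minimum is at Site D with total 506.4 km.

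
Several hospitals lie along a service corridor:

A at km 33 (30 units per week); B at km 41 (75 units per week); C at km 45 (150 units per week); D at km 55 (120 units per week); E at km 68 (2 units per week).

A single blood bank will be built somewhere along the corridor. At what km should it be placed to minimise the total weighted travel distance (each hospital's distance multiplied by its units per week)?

x = 45

For a sum of weighted absolute distances on a line, the optimum is the weighted median (not the mean). Total weight W = 377; half-weight = 188.5.
Sort by position and accumulate weight:
  km 33 (A, w=30) → cum 30
  km 41 (B, w=75) → cum 105
  km 45 (C, w=150) → cum 255  ≥ 188.5 → median here
  km 55 (D, w=120) → cum 375
  km 68 (E, w=2) → cum 377
Optimal location: km 45.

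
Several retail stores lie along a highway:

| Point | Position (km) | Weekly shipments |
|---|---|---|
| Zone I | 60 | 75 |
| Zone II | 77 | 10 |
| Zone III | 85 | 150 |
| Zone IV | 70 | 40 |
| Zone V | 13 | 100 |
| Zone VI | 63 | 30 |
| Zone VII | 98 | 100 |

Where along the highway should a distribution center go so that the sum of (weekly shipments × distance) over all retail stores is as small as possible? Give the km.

For a sum of weighted absolute distances on a line, the optimum is the weighted median (not the mean). Total weight W = 505; half-weight = 252.5.
Sort by position and accumulate weight:
  km 13 (Zone V, w=100) → cum 100
  km 60 (Zone I, w=75) → cum 175
  km 63 (Zone VI, w=30) → cum 205
  km 70 (Zone IV, w=40) → cum 245
  km 77 (Zone II, w=10) → cum 255  ≥ 252.5 → median here
  km 85 (Zone III, w=150) → cum 405
  km 98 (Zone VII, w=100) → cum 505
Optimal location: km 77.

x = 77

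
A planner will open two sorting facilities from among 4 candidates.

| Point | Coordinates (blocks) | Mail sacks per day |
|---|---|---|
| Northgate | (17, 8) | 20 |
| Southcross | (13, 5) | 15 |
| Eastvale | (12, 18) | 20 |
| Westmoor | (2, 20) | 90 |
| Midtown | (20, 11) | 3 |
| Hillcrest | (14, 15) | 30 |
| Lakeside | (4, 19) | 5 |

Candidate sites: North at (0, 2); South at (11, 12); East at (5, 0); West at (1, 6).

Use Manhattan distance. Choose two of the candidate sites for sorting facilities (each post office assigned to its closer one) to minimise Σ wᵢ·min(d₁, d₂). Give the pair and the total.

Evaluate every pair (each demand assigned to the nearer of the two):
  {South, West}: total = 2105
  {North, South}: total = 2285
  {South, East}: total = 2285
  {North, West}: total = 3177
  {East, West}: total = 3177
  {North, East}: total = 3793
Best pair: {South, West} with total 2105.

{South, West}, total 2105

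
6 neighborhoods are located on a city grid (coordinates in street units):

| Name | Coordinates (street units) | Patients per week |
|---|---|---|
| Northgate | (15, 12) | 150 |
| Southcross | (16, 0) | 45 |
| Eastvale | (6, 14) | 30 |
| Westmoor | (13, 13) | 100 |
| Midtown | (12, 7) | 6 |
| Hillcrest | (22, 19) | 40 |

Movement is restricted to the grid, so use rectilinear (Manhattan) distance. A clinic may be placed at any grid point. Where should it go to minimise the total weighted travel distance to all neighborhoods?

(15, 12)

Manhattan distance separates: Σwᵢ(|x−xᵢ|+|y−yᵢ|) = Σwᵢ|x−xᵢ| + Σwᵢ|y−yᵢ|, so x and y are optimised independently as 1-D weighted medians.
Total weight W = 371; half = 185.5.
x-coordinate, sorted with cumulative weight:
  x=6 (Eastvale, w=30) cum 30
  x=12 (Midtown, w=6) cum 36
  x=13 (Westmoor, w=100) cum 136
  x=15 (Northgate, w=150) cum 286  ← median
  x=16 (Southcross, w=45) cum 331
  x=22 (Hillcrest, w=40) cum 371
⇒ x* = 15
y-coordinate, sorted with cumulative weight:
  y=0 (Southcross, w=45) cum 45
  y=7 (Midtown, w=6) cum 51
  y=12 (Northgate, w=150) cum 201  ← median
  y=13 (Westmoor, w=100) cum 301
  y=14 (Eastvale, w=30) cum 331
  y=19 (Hillcrest, w=40) cum 371
⇒ y* = 12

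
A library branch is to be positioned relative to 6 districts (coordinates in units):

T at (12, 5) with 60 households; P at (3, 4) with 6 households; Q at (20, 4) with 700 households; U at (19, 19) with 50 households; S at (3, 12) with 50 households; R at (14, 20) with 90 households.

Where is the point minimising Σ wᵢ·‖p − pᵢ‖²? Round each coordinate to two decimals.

(17.88, 6.77)

The minimiser of Σwᵢ‖p−pᵢ‖² is the weighted centroid p* = (Σwᵢpᵢ)/(Σwᵢ).
Σwᵢ = 956.
Σwᵢxᵢ = 60·12 + 6·3 + 700·20 + 50·19 + 50·3 + 90·14 = 17098.
Σwᵢyᵢ = 60·5 + 6·4 + 700·4 + 50·19 + 50·12 + 90·20 = 6474.
x* = 17098/956 = 17.88, y* = 6474/956 = 6.77.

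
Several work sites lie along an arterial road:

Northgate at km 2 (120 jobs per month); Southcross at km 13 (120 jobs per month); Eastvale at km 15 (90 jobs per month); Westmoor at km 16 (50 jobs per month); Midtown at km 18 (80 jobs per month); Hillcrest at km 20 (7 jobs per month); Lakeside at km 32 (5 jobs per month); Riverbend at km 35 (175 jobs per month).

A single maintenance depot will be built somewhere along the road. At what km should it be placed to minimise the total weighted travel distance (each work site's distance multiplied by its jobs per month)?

For a sum of weighted absolute distances on a line, the optimum is the weighted median (not the mean). Total weight W = 647; half-weight = 323.5.
Sort by position and accumulate weight:
  km 2 (Northgate, w=120) → cum 120
  km 13 (Southcross, w=120) → cum 240
  km 15 (Eastvale, w=90) → cum 330  ≥ 323.5 → median here
  km 16 (Westmoor, w=50) → cum 380
  km 18 (Midtown, w=80) → cum 460
  km 20 (Hillcrest, w=7) → cum 467
  km 32 (Lakeside, w=5) → cum 472
  km 35 (Riverbend, w=175) → cum 647
Optimal location: km 15.

x = 15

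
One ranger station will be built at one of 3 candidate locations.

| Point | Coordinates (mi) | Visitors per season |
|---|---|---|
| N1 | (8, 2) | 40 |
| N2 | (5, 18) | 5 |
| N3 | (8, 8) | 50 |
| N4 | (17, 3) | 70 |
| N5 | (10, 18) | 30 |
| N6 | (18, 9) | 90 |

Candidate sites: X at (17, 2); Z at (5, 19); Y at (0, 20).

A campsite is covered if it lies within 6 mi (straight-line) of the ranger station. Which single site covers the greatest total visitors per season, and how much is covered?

Coverage radius r = 6 mi; a point is covered iff (Δx)²+(Δy)² ≤ 6² = 36.
  X (17, 2): covers {N4} → 70
  Z (5, 19): covers {N2, N5} → 35
  Y (0, 20): covers {N2} → 5
Maximum coverage at X: 70 visitors per season.

X, covering 70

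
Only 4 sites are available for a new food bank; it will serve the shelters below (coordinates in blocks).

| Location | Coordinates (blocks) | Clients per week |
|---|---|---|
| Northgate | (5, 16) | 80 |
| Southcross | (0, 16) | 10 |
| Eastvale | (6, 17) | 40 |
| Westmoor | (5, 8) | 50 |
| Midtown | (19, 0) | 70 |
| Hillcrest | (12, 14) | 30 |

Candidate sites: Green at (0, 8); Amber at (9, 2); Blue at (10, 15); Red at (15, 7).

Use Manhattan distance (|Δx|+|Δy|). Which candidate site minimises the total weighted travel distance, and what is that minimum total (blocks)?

Blue, total 3200 blocks

Total weighted distance at each candidate:
  Green (0, 8): total = 4400
  Amber (9, 2): total = 4180
  Blue (10, 15): total = 3200
  Red (15, 7): total = 4140
Minimum is at Blue with total 3200 blocks.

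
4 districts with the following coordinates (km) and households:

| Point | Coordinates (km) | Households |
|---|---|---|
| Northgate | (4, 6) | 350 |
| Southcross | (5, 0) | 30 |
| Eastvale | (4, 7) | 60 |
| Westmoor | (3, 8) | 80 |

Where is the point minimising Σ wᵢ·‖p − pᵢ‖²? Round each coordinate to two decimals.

(3.90, 6.08)

The minimiser of Σwᵢ‖p−pᵢ‖² is the weighted centroid p* = (Σwᵢpᵢ)/(Σwᵢ).
Σwᵢ = 520.
Σwᵢxᵢ = 350·4 + 30·5 + 60·4 + 80·3 = 2030.
Σwᵢyᵢ = 350·6 + 30·0 + 60·7 + 80·8 = 3160.
x* = 2030/520 = 3.90, y* = 3160/520 = 6.08.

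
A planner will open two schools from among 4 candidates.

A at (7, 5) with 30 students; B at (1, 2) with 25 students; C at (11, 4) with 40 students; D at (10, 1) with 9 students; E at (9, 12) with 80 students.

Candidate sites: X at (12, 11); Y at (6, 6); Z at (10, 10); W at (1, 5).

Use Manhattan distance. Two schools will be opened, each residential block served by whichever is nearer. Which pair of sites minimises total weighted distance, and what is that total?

Evaluate every pair (each demand assigned to the nearer of the two):
  {Z, W}: total = 856
  {Y, Z}: total = 886
  {X, Y}: total = 966
  {X, W}: total = 1003
  {Y, W}: total = 1216
  {X, Z}: total = 1266
Best pair: {Z, W} with total 856.

{Z, W}, total 856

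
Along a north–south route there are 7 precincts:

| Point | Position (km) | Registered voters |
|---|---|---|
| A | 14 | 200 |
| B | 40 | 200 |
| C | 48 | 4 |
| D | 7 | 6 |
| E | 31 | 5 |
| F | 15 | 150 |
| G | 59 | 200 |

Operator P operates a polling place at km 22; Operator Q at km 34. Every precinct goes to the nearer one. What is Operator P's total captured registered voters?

The indifferent point is the midpoint (22+34)/2 = 28; precincts left of it (closer to Operator P at 22) go to Operator P, those right go to Operator Q.
  D at 7 (w=6) → Operator P
  A at 14 (w=200) → Operator P
  F at 15 (w=150) → Operator P
  E at 31 (w=5) → Operator Q
  B at 40 (w=200) → Operator Q
  C at 48 (w=4) → Operator Q
  G at 59 (w=200) → Operator Q
Operator P captures 356; Operator Q captures 409.

356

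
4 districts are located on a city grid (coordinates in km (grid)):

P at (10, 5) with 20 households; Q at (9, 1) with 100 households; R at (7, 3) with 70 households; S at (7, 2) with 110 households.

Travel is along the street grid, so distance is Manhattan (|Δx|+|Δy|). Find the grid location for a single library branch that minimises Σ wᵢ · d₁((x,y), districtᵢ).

Manhattan distance separates: Σwᵢ(|x−xᵢ|+|y−yᵢ|) = Σwᵢ|x−xᵢ| + Σwᵢ|y−yᵢ|, so x and y are optimised independently as 1-D weighted medians.
Total weight W = 300; half = 150.
x-coordinate, sorted with cumulative weight:
  x=7 (R, w=70) cum 70
  x=7 (S, w=110) cum 180  ← median
  x=9 (Q, w=100) cum 280
  x=10 (P, w=20) cum 300
⇒ x* = 7
y-coordinate, sorted with cumulative weight:
  y=1 (Q, w=100) cum 100
  y=2 (S, w=110) cum 210  ← median
  y=3 (R, w=70) cum 280
  y=5 (P, w=20) cum 300
⇒ y* = 2

(7, 2)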